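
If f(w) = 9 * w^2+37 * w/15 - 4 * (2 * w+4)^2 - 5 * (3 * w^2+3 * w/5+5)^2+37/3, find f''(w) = -540*w^2 - 108*w - 1588/5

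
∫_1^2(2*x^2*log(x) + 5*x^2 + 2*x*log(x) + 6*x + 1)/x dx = 9*log(2) + 10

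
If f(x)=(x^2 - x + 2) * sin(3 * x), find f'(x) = 3*x^2*cos(3*x) + 2*x*sin(3*x) - 3*x*cos(3*x) - sin(3*x) + 6*cos(3*x)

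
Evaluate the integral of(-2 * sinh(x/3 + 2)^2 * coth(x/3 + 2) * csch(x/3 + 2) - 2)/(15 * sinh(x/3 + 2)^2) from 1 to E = -2*coth(7/3)/5 - 2*csch(7/3)/5 + 2*csch(E/3 + 2)/5 + 2*coth(E/3 + 2)/5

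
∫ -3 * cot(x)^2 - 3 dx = 3*cot(x) + C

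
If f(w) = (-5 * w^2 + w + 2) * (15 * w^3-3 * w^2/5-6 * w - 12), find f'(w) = -375*w^4 + 72*w^3 + 891*w^2/5 + 528*w/5 - 24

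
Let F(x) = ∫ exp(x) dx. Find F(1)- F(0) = -1 + E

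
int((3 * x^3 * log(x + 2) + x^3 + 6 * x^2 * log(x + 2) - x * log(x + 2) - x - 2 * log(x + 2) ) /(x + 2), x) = x*(x^2 - 1)*log(x + 2) + C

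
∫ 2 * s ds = s^2 + C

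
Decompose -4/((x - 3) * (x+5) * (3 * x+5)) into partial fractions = 9/(35*(3*x + 5)) - 1/(20*(x + 5)) - 1/(28*(x - 3))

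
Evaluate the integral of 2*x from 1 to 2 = 3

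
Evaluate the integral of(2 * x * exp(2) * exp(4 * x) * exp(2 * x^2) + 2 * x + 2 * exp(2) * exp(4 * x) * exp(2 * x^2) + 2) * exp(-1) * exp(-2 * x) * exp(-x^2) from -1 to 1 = -exp(-4) + exp(4)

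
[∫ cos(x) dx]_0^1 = sin(1)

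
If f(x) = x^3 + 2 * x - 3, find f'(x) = 3*x^2 + 2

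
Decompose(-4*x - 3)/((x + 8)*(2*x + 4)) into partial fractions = -29/(12*(x + 8)) + 5/(12*(x + 2))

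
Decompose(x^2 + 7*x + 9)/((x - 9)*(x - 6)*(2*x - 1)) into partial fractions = 3/(11*(2*x - 1)) - 29/(11*(x - 6)) + 3/(x - 9)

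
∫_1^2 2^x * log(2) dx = 2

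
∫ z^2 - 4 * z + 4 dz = z^3/3 - 2*z^2 + 4*z + C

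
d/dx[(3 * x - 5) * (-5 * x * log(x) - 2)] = -30*x*log(x) - 15*x + 25*log(x) + 19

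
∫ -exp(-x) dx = exp(-x) + C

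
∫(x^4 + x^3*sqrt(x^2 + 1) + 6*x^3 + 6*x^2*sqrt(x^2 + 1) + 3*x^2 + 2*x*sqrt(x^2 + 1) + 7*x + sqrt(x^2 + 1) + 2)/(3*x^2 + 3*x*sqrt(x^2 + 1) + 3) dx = x^3/9 + x^2 + 2*x/3 + log(x + sqrt(x^2 + 1))/3 + C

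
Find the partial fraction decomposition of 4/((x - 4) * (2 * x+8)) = -1/(4*(x + 4)) + 1/(4*(x - 4))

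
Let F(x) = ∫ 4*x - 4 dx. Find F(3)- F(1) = 8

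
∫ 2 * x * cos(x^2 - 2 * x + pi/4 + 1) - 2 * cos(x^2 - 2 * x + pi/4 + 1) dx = sin((x - 1)^2 + pi/4) + C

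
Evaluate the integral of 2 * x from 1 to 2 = 3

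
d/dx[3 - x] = -1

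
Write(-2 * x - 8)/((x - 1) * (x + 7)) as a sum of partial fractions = -3/(4*(x + 7)) - 5/(4*(x - 1))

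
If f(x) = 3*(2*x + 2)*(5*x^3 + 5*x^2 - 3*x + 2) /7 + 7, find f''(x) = 360*x^2/7 + 360*x/7 + 24/7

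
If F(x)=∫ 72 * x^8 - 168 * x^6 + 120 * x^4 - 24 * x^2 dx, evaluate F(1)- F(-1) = 0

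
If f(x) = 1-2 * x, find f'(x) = -2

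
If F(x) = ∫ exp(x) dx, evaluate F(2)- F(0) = -1 + exp(2)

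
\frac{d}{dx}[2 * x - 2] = 2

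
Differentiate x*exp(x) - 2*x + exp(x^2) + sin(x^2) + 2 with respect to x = x*exp(x) + 2*x*exp(x^2) + 2*x*cos(x^2) + exp(x) - 2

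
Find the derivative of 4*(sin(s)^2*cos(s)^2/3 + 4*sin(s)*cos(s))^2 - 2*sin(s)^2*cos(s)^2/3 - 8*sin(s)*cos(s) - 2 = 8*(-4*sin(s)^5*cos(s)/9 - 8*sin(s)^4 + 4*sin(s)^3*cos(s)/9 + 8*sin(s)^2 + 95*sin(s)*cos(s)/3 - 2)*sin(s + pi/4)*cos(s + pi/4)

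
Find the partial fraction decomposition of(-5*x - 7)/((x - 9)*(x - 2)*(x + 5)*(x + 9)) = -19/(396*(x + 9)) + 9/(196*(x + 5)) + 17/(539*(x - 2)) - 13/(441*(x - 9))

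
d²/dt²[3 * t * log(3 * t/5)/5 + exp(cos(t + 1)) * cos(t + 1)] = (5*t*exp(cos(t + 1))*sin(t + 1)^2*cos(t + 1) + 10*t*exp(cos(t + 1))*sin(t + 1)^2 - 5*t*exp(cos(t + 1))*cos(t + 1)^2 - 5*t*exp(cos(t + 1))*cos(t + 1) + 3)/(5*t)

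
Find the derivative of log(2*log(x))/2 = 1/(2*x*log(x))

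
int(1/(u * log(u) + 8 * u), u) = log(log(u)/2 + 4) + C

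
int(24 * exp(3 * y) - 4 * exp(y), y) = (8*exp(2*y) - 4)*exp(y) + C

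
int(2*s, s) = s^2 + C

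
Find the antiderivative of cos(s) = sin(s) + C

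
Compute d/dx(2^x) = 2^x*log(2)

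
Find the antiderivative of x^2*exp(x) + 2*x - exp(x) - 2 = (x - 1)^2*(exp(x) + 1) + C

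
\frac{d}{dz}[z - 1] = 1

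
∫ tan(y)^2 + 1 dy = tan(y) + C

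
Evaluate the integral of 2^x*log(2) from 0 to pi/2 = -1 + 2^(pi/2)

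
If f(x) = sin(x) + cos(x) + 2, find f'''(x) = sin(x) - cos(x)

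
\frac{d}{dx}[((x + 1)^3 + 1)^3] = 9*x^8 + 72*x^7 + 252*x^6 + 522*x^5 + 720*x^4 + 684*x^3 + 441*x^2 + 180*x + 36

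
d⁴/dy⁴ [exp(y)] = exp(y)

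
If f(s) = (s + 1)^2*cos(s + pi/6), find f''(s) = -s^2*cos(s + pi/6) - 4*s*sin(s + pi/6) - 2*s*cos(s + pi/6) - 4*sin(s + pi/6) + cos(s + pi/6)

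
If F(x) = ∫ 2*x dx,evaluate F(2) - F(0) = 4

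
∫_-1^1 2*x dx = 0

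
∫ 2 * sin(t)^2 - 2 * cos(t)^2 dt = -sin(2*t) + C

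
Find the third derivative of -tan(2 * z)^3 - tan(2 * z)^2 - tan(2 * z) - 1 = -480*tan(2*z)^6 - 192*tan(2*z)^5 - 960*tan(2*z)^4 - 320*tan(2*z)^3 - 544*tan(2*z)^2 - 128*tan(2*z) - 64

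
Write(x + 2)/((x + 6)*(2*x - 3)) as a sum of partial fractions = 7/(15*(2*x - 3)) + 4/(15*(x + 6))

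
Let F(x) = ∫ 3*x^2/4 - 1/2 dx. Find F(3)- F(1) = 11/2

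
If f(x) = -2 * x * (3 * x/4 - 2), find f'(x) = 4 - 3*x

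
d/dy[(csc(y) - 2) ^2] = 2*(2 - 1/sin(y))*cos(y)/sin(y)^2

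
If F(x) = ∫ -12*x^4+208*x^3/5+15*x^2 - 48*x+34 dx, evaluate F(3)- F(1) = 1286/5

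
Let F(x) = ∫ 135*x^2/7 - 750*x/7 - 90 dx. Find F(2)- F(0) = -2400/7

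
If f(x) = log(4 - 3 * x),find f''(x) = -9/(9*x^2 - 24*x + 16)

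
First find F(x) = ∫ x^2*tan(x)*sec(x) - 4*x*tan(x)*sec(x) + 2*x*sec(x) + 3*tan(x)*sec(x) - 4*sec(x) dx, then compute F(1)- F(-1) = -8*sec(1)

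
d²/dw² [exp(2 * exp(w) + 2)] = 2*exp(w + 2*exp(w) + 2) + 4*exp(2*w + 2*exp(w) + 2)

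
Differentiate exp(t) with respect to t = exp(t)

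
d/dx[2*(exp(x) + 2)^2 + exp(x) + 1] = 4*exp(2*x) + 9*exp(x)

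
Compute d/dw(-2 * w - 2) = -2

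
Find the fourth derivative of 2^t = 2^t*log(2)^4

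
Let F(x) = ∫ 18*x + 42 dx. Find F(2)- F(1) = 69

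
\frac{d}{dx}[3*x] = 3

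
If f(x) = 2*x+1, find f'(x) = 2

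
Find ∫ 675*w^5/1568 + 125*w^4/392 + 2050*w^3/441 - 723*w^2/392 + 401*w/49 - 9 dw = 225*w^6/3136 + 25*w^5/392 + 1025*w^4/882 - 241*w^3/392 + 401*w^2/98 - 9*w + C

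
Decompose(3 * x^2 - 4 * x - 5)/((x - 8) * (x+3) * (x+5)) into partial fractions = 45/(13*(x + 5)) - 17/(11*(x + 3)) + 155/(143*(x - 8))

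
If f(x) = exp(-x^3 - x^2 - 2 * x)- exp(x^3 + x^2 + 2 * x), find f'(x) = (-3*x^2*exp(2*x^3 + 2*x^2 + 4*x) - 3*x^2 - 2*x*exp(2*x^3 + 2*x^2 + 4*x) - 2*x - 2*exp(2*x^3 + 2*x^2 + 4*x) - 2)*exp(-x^3 - x^2 - 2*x)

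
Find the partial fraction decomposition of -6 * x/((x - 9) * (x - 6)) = 12/(x - 6) - 18/(x - 9)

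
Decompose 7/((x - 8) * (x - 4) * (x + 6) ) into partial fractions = 1/(20*(x + 6)) - 7/(40*(x - 4)) + 1/(8*(x - 8))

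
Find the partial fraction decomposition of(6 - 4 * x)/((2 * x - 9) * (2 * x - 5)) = 1/(2*x - 5) - 3/(2*x - 9)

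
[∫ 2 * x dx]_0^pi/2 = pi^2/4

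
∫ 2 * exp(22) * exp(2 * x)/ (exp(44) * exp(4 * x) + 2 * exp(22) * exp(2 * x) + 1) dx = exp(2*x + 22)/(exp(2*x + 22) + 1) + C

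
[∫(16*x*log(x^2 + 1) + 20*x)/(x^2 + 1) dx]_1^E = -10*log(2) - 4*log(2)^2 + 4*log(1 + exp(2))^2 + 10*log(1 + exp(2))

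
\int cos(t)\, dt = sin(t) + C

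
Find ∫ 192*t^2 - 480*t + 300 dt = 64*t^3 - 240*t^2 + 300*t + C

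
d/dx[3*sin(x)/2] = 3*cos(x)/2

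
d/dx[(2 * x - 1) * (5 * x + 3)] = 20*x + 1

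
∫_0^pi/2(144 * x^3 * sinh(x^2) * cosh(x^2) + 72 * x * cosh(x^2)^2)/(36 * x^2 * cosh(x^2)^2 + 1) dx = log(1 + 9*pi^2*cosh(pi^2/4)^2)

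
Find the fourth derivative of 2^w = 2^w*log(2)^4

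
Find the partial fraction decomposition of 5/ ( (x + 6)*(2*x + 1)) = 10/(11*(2*x + 1)) - 5/(11*(x + 6))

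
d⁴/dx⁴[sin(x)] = sin(x)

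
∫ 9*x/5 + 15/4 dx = 9*x^2/10 + 15*x/4 + C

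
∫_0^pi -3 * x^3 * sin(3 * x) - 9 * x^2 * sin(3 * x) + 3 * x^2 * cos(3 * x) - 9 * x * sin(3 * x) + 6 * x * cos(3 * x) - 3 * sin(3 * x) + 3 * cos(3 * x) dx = -(1 + pi)^3 - 1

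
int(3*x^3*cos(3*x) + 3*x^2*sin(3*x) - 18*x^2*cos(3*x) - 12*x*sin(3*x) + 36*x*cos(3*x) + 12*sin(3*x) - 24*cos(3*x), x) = (x - 2)^3*sin(3*x) + C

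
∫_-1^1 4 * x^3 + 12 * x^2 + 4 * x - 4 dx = 0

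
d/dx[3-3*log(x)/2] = -3/(2*x)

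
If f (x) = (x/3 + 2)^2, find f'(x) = 2*x/9 + 4/3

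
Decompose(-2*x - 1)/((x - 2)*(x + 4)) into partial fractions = -7/(6*(x + 4)) - 5/(6*(x - 2))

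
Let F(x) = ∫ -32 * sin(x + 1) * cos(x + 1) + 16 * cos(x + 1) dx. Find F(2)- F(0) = -16*sin(1) - 16*sin(3)^2 + 16*sin(3) + 16*sin(1)^2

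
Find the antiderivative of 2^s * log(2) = 2^s + C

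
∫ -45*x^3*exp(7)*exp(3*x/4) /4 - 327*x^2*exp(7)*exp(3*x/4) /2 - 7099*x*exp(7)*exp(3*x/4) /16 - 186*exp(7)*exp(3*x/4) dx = -(3*x + 28)*(20*x^2 + 24*x + 3)*exp(3*x/4 + 7)/4 + C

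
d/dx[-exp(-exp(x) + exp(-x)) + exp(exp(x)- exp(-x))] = (exp(2*x) + exp(2*exp(x) - 2*exp(-x)) + exp(2*x + 2*exp(x) - 2*exp(-x)) + 1)*exp(-x - exp(x) + exp(-x))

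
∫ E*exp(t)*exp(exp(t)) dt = exp(exp(t) + 1) + C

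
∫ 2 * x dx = x^2 + C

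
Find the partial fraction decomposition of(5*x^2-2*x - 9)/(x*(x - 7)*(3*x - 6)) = -7/(30*(x - 2)) + 74/(35*(x - 7)) - 3/(14*x)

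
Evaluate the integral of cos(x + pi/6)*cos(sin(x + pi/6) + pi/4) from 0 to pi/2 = -sin((2 + pi)/4) + sin(pi/4 + sqrt(3)/2)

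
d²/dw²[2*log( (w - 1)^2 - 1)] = (-4*w^2 + 8*w - 8)/(w^4 - 4*w^3 + 4*w^2)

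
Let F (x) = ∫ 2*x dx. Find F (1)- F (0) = 1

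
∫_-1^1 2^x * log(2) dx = 3/2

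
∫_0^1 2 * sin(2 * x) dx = 1 - cos(2)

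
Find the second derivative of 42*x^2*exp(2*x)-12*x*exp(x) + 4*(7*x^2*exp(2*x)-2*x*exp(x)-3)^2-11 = 3136*x^4*exp(4*x) + 6272*x^3*exp(4*x) - 1008*x^3*exp(3*x) + 2352*x^2*exp(4*x) - 2016*x^2*exp(3*x) - 440*x^2*exp(2*x) - 672*x*exp(3*x) - 880*x*exp(2*x) + 36*x*exp(x) - 220*exp(2*x) + 72*exp(x)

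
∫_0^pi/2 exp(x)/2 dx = -1/2 + exp(pi/2)/2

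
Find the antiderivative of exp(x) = exp(x) + C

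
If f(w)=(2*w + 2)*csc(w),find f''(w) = 2*(-w + 2*w/sin(w)^2 - 1 - 2*cos(w)/sin(w) + 2/sin(w)^2)/sin(w)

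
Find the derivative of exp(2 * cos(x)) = -2*exp(2*cos(x))*sin(x)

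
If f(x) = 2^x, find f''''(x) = 2^x*log(2)^4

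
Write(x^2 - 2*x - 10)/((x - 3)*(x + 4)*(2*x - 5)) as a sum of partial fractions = 35/(13*(2*x - 5)) + 2/(13*(x + 4)) - 1/(x - 3)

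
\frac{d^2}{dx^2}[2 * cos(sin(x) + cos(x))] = 4*sin(x)*cos(x)*cos(sqrt(2)*sin(x + pi/4)) + 2*sqrt(2)*sin(sqrt(2)*sin(x + pi/4))*sin(x + pi/4) - 2*cos(sqrt(2)*sin(x + pi/4))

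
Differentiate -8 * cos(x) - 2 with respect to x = 8*sin(x)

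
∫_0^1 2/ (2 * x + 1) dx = log(3)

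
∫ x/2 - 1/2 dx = x^2/4 - x/2 + C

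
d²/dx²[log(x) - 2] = -1/x^2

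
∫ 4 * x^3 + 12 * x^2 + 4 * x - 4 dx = x^4 + 4*x^3 + 2*x^2 - 4*x + C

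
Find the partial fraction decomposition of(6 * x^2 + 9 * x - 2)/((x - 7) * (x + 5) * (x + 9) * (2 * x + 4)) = -403/(896*(x + 9)) + 103/(288*(x + 5)) - 2/(189*(x + 2)) + 355/(3456*(x - 7))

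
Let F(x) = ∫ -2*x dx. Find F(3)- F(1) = -8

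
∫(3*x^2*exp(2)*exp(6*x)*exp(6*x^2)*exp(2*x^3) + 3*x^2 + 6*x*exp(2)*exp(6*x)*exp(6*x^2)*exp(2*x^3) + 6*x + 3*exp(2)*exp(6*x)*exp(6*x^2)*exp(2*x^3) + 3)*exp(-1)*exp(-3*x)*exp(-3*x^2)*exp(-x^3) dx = 2*sinh((x + 1)^3) + C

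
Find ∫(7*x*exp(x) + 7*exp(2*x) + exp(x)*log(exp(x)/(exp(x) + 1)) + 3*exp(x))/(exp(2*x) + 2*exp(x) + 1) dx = (8*x - log(exp(x) + 1) - 5)*exp(x)/(exp(x) + 1) + C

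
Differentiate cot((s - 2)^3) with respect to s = -3*(s - 2)^2/sin(s^3 - 6*s^2 + 12*s - 8)^2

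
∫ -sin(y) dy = cos(y) + C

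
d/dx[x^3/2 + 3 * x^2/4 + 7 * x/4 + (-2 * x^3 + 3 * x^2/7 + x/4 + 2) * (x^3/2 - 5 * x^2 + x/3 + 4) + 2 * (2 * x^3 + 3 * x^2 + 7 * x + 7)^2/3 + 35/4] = 10*x^5 + 1275*x^4/14 + 1231*x^3/14 + 3281*x^2/28 + 745*x/7 + 275/4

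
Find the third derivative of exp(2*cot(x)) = -4*(3 + 6/tan(x) + 10/tan(x)^2 + 12/tan(x)^3 + 9/tan(x)^4 + 6/tan(x)^5 + 2/tan(x)^6)*exp(2/tan(x))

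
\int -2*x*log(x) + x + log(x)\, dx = -x*(x - 1)*(log(x) - 1) + C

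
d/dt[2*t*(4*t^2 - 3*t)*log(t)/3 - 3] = 8*t^2*log(t) + 8*t^2/3 - 4*t*log(t) - 2*t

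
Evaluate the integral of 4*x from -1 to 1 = 0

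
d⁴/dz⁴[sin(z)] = sin(z)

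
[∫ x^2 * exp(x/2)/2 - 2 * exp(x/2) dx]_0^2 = -4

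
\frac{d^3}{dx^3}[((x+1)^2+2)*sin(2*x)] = -8*x^2*cos(2*x) - 24*x*sin(2*x) - 16*x*cos(2*x) - 24*sin(2*x) - 12*cos(2*x)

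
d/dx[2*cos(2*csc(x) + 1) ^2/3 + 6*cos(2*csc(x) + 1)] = 8*sin(2*csc(x) + 1)*cos(2*csc(x) + 1)*cot(x)*csc(x)/3 + 12*sin(2*csc(x) + 1)*cot(x)*csc(x)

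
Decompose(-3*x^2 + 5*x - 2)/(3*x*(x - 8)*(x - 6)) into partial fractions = 20/(9*(x - 6)) - 77/(24*(x - 8)) - 1/(72*x)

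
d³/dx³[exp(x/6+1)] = exp(x/6 + 1)/216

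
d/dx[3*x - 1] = 3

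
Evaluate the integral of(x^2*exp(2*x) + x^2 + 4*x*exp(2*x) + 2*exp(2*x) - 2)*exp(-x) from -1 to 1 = -2*exp(-1) + 2*E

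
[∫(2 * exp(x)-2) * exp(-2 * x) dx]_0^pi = (-1 + exp(-pi))^2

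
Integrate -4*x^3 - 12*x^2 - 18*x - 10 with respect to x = -x^4 - 4*x^3 - 9*x^2 - 10*x + C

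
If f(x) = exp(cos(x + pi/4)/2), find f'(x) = -exp(cos(x + pi/4)/2)*sin(x + pi/4)/2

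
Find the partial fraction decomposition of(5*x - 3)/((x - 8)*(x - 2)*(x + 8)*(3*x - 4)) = 99/(1120*(3*x - 4)) + 43/(4480*(x + 8)) - 7/(120*(x - 2)) + 37/(1920*(x - 8))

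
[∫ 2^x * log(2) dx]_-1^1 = 3/2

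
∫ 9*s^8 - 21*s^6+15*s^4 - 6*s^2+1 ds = s^9 - 3*s^7 + 3*s^5 - 2*s^3 + s + C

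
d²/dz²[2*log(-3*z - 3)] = -2/(z^2 + 2*z + 1)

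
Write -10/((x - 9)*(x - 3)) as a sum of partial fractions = 5/(3*(x - 3)) - 5/(3*(x - 9))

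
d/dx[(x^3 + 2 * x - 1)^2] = 6*x^5 + 16*x^3 - 6*x^2 + 8*x - 4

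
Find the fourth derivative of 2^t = 2^t*log(2)^4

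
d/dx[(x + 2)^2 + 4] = 2*x + 4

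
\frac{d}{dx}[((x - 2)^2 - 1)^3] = 6*x^5 - 60*x^4 + 228*x^3 - 408*x^2 + 342*x - 108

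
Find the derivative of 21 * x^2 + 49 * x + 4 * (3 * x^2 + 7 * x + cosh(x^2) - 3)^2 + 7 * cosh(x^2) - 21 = 48*x^3*sinh(x^2) + 144*x^3 + 112*x^2*sinh(x^2) + 504*x^2 - 34*x*sinh(x^2) + 8*x*sinh(2*x^2) + 48*x*cosh(x^2) + 290*x + 56*cosh(x^2) - 119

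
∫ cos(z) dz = sin(z) + C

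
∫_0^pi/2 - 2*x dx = -pi^2/4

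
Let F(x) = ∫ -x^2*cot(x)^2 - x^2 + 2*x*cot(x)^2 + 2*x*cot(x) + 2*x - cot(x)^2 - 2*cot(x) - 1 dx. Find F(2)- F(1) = cot(2)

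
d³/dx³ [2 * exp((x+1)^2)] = 16*x^3*exp(x^2 + 2*x + 1) + 48*x^2*exp(x^2 + 2*x + 1) + 72*x*exp(x^2 + 2*x + 1) + 40*exp(x^2 + 2*x + 1)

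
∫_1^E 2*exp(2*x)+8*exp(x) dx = -(E + 4)^2 + (4 + exp(E))^2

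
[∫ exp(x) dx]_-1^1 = E - exp(-1)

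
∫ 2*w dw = w^2 + C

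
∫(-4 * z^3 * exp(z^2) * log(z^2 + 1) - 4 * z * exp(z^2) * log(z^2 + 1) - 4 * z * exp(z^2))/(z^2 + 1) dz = -2*exp(z^2)*log(z^2 + 1) + C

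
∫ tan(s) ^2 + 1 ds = tan(s) + C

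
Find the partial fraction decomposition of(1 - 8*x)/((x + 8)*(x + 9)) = -73/(x + 9) + 65/(x + 8)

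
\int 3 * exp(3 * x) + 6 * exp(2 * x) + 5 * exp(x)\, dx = (exp(x) + 1)^3 + 2*exp(x) + C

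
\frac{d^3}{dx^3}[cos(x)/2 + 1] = sin(x)/2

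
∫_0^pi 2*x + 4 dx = -4 + (2 + pi)^2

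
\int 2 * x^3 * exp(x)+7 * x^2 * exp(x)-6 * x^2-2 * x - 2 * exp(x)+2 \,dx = x*(exp(x) - 1)*(2*x^2 + x - 2) + C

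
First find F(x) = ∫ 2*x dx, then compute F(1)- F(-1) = 0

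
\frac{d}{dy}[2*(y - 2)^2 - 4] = 4*y - 8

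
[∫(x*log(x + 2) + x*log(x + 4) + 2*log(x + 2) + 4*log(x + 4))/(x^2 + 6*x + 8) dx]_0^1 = -2*log(2)^2 + log(3)*log(5)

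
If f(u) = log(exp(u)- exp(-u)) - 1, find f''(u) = -4*exp(2*u)/(exp(4*u) - 2*exp(2*u) + 1)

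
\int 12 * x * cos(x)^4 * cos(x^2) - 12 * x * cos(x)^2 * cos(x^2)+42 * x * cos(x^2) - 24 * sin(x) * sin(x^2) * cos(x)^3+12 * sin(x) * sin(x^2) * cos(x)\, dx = 3*(2*cos(x)^4 - 2*cos(x)^2 + 7)*sin(x^2) + C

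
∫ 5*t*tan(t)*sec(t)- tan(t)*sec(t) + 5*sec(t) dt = (5*t - 1)*sec(t) + C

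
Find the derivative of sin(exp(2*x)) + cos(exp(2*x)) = 2*sqrt(2)*exp(2*x)*cos(exp(2*x) + pi/4)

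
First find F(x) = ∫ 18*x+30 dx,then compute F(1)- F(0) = 39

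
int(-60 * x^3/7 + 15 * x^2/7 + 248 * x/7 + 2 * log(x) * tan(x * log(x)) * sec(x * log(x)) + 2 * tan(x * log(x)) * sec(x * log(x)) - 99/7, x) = (-5*x^2 + 5*x + 3)*(3*x^2 + 2*x - 21)/7 + 2*sec(x*log(x)) + C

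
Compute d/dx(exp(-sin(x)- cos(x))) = (sin(x) - cos(x))*exp(-sin(x) - cos(x))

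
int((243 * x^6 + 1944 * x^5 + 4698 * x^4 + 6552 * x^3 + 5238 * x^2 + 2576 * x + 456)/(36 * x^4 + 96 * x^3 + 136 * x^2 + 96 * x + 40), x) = 9*x*(x^2 + 8*x + 4)/4 + log((3*x^2 + 4*x + 3)^2 + 1) + C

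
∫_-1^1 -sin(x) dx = 0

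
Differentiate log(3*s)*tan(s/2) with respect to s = (s*log(s) + s*log(3) + sin(s))/(s*(cos(s) + 1))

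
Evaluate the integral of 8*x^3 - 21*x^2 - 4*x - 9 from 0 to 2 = -50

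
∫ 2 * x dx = x^2 + C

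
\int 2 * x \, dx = x^2 + C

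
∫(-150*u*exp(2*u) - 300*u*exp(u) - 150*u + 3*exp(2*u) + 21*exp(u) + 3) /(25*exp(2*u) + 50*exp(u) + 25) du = ((exp(u) + 1)*(-75*u^2 + 3*u + 230) + 15*exp(u))/(25*(exp(u) + 1)) + C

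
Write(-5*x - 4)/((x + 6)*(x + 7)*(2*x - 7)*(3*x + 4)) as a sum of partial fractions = -36/(3451*(3*x + 4)) - 172/(11571*(2*x - 7)) - 31/(357*(x + 7)) + 13/(133*(x + 6))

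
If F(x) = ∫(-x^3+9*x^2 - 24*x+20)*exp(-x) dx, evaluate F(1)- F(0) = 8 - exp(-1)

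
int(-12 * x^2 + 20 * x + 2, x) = -4*x^3 + 10*x^2 + 2*x + C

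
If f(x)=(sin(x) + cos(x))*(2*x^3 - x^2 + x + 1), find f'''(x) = -2*sqrt(2)*x^3*cos(x + pi/4) - 19*x^2*sin(x) - 17*x^2*cos(x) - 29*x*sin(x) + 41*x*cos(x) + 16*sin(x) + 2*cos(x)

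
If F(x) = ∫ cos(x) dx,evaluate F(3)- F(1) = -sin(1) + sin(3)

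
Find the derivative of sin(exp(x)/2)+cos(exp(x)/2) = sqrt(2)*exp(x)*cos(exp(x)/2 + pi/4)/2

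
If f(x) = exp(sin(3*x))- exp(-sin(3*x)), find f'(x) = 3*(exp(sin(3*x)) + exp(-sin(3*x)))*cos(3*x)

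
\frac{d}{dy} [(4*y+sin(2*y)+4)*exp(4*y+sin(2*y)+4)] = 2*(-8*y*sin(y)^2 + 12*y - 4*sin(y)^3*cos(y) - 10*sin(y)^2 + 6*sin(y)*cos(y) + 15)*exp(4)*exp(4*y)*exp(2*sin(y)*cos(y))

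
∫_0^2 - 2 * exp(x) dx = 2 - 2*exp(2)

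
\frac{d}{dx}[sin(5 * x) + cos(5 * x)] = -5*sin(5*x) + 5*cos(5*x)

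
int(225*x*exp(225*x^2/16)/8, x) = exp(225*x^2/16) + C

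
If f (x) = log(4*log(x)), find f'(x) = 1/(x*log(x))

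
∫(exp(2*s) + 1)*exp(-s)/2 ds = sinh(s) + C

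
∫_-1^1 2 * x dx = 0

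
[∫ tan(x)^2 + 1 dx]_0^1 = tan(1)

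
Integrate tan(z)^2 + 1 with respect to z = tan(z) + C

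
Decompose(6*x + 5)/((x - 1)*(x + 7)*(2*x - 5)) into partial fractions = 80/(57*(2*x - 5)) - 37/(152*(x + 7)) - 11/(24*(x - 1))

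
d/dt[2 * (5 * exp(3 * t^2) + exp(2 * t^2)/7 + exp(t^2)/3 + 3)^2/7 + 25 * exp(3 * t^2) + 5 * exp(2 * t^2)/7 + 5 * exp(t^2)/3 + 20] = 600*t*exp(6*t^2)/7 + 200*t*exp(5*t^2)/49 + 7888*t*exp(4*t^2)/1029 + 9878*t*exp(3*t^2)/49 + 1748*t*exp(2*t^2)/441 + 94*t*exp(t^2)/21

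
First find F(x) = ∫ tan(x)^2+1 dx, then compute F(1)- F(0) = tan(1)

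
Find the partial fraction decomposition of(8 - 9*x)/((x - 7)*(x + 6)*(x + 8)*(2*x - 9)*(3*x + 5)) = 1863/(237614*(3*x + 5)) + 104/(19425*(2*x - 9)) + 8/(1425*(x + 8)) - 31/(3549*(x + 6)) - 11/(5070*(x - 7))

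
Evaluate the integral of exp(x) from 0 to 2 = -1 + exp(2)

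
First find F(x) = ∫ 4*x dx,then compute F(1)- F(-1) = 0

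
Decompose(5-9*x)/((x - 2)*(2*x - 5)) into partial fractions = -35/(2*x - 5) + 13/(x - 2)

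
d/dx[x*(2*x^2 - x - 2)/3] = 2*x^2 - 2*x/3 - 2/3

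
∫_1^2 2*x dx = 3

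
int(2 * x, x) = x^2 + C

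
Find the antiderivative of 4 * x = 2*x^2 + C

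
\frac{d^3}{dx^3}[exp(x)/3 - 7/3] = exp(x)/3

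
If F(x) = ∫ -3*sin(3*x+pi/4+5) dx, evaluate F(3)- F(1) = cos(pi/4 + 14) - cos(pi/4 + 8)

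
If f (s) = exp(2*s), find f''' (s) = 8*exp(2*s)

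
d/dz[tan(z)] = cos(z)^(-2)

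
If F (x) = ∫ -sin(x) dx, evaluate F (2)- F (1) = -cos(1) + cos(2)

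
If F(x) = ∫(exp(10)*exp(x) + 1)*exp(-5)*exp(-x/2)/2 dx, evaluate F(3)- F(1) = -exp(11/2) - exp(-13/2) + exp(-11/2) + exp(13/2)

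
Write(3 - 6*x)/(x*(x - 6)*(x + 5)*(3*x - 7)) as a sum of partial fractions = 27/(154*(3*x - 7)) - 3/(110*(x + 5)) - 1/(22*(x - 6)) + 1/(70*x)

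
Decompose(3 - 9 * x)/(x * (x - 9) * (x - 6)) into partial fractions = 17/(6*(x - 6)) - 26/(9*(x - 9)) + 1/(18*x)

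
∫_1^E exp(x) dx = -E + exp(E)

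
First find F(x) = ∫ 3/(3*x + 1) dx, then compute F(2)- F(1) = -log(4) + log(7)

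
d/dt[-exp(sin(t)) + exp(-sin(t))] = -(exp(sin(t)) + exp(-sin(t)))*cos(t)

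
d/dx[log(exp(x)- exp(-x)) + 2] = (exp(2*x) + 1)/(exp(2*x) - 1)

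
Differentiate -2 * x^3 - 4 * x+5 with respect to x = -6*x^2 - 4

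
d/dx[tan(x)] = cos(x)^(-2)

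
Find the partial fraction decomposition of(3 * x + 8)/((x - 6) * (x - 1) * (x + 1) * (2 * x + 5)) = -4/(357*(2*x + 5)) + 5/(42*(x + 1)) - 11/(70*(x - 1)) + 26/(595*(x - 6))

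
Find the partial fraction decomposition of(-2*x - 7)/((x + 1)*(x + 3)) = 1/(2*(x + 3)) - 5/(2*(x + 1))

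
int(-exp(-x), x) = exp(-x) + C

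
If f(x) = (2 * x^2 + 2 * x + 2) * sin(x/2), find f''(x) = -x^2*sin(x/2)/2 - x*sin(x/2)/2 + 4*x*cos(x/2) + 7*sin(x/2)/2 + 2*cos(x/2)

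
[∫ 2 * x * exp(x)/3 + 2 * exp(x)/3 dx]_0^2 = 4*exp(2)/3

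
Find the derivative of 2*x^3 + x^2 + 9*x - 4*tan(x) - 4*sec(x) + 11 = 6*x^2 + 2*x - 4*tan(x)^2 - 4*tan(x)*sec(x) + 5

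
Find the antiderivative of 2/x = 2*log(5*x) + C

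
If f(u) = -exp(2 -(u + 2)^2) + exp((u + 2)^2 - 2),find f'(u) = (2*u*exp(2*u^2 + 8*u + 4) + 2*u + 4*exp(2*u^2 + 8*u + 4) + 4)*exp(-u^2 - 4*u - 2)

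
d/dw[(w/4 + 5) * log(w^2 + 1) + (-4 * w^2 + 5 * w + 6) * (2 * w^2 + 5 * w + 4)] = (-128*w^5 - 120*w^4 + 40*w^3 + w^2*log(w^2 + 1) + 82*w^2 + 208*w + log(w^2 + 1) + 200)/(4*w^2 + 4)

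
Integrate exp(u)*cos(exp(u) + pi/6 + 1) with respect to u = sin(exp(u) + pi/6 + 1) + C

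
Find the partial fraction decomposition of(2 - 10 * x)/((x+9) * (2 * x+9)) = 94/(9*(2*x + 9)) - 92/(9*(x + 9))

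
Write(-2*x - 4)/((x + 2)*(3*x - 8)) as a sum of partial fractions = -2/(3*x - 8)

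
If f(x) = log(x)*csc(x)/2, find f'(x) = (-x*log(x)*cot(x)*csc(x) + csc(x))/(2*x)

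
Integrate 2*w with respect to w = w^2 + C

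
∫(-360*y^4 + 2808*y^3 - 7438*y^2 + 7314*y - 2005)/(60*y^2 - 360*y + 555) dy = -2*y^3 + 27*y^2/5 - 11*y/3 - acot(2*y - 6) + C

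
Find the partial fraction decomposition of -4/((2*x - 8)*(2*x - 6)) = 1/(x - 3) - 1/(x - 4)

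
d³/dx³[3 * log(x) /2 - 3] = 3/x^3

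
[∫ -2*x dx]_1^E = 1 - exp(2)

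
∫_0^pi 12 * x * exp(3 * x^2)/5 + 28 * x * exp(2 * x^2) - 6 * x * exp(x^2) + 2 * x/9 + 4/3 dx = -3*exp(pi^2) - 22/5 + pi^2/9 + 4*pi/3 + 7*exp(2*pi^2) + 2*exp(3*pi^2)/5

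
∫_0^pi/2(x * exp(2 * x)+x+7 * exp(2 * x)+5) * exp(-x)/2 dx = (pi/4 + 3)*(-exp(-pi/2) + exp(pi/2))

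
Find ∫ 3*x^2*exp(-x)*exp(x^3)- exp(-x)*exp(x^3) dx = exp(x*(x^2 - 1)) + C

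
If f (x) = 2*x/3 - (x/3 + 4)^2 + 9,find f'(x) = -2*x/9 - 2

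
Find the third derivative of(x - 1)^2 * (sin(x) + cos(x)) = x^2*sin(x) - x^2*cos(x) - 8*x*sin(x) - 4*x*cos(x) + sin(x) + 11*cos(x)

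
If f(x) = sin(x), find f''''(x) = sin(x)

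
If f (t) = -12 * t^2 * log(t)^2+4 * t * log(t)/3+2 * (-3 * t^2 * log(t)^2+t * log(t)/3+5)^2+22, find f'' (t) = (1944*t^3*log(t)^4 + 4536*t^3*log(t)^3 + 1944*t^3*log(t)^2 - 216*t^2*log(t)^3 - 540*t^2*log(t)^2 - 216*t^2*log(t) - 1292*t*log(t)^2 - 3876*t*log(t) - 1292*t + 72)/(9*t)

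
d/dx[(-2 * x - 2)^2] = 8*x + 8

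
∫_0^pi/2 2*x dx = pi^2/4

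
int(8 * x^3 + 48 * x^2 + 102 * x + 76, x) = 2*x^4 + 16*x^3 + 51*x^2 + 76*x + C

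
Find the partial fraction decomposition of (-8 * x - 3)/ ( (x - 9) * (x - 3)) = 9/(2*(x - 3)) - 25/(2*(x - 9))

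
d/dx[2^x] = 2^x*log(2)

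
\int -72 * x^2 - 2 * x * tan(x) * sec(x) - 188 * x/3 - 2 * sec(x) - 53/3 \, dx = -x*(72*x^2 + 94*x + 53 + 6/cos(x))/3 + C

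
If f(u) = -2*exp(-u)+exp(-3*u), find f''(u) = (9 - 2*exp(2*u))*exp(-3*u)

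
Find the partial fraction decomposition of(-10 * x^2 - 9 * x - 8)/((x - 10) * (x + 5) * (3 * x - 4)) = 170/(247*(3*x - 4)) - 71/(95*(x + 5)) - 183/(65*(x - 10))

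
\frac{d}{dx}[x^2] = 2*x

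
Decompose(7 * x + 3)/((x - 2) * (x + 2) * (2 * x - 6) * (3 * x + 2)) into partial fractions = -45/(704*(3*x + 2)) + 11/(160*(x + 2)) - 17/(64*(x - 2)) + 12/(55*(x - 3))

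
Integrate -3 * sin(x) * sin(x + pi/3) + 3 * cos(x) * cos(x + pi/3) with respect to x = 3*sin(x + pi/3)*cos(x) + C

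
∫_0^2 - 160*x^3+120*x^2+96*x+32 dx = -64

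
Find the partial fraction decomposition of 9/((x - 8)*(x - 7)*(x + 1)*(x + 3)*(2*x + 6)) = -171/(12100*(x + 3)) - 9/(440*(x + 3)^2) + 1/(64*(x + 1)) - 9/(1600*(x - 7)) + 1/(242*(x - 8))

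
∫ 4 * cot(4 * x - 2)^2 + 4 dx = -cot(4*x - 2) + C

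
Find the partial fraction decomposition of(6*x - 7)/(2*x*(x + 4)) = 31/(8*(x + 4)) - 7/(8*x)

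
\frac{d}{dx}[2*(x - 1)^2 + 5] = 4*x - 4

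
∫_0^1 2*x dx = 1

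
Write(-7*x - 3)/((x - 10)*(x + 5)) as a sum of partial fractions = -32/(15*(x + 5)) - 73/(15*(x - 10))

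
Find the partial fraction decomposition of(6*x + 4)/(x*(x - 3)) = 22/(3*(x - 3)) - 4/(3*x)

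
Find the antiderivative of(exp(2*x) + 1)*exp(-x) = 2*sinh(x) + C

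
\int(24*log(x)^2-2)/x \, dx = 8*log(x)^3 - 2*log(x) + C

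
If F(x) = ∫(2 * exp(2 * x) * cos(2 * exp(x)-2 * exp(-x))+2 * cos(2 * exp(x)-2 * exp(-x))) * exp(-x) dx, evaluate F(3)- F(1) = -sin(2*(-exp(3) + exp(-3))) - sin(2*(E - exp(-1)))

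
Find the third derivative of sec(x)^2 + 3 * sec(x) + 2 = (-3 - 8/cos(x) + 18/cos(x)^2 + 24/cos(x)^3)*sin(x)/cos(x)^2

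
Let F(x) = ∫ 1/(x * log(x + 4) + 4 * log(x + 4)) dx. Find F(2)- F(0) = -log(log(4)) + log(log(6))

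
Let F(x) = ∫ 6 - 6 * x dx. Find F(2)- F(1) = -3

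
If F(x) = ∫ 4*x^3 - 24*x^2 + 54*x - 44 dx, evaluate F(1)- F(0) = -24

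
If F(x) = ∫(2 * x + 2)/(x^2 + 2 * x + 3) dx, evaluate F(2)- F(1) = -log(6) + log(11)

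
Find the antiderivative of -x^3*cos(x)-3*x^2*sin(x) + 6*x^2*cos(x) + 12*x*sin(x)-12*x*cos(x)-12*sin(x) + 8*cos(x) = -(x - 2)^3*sin(x) + C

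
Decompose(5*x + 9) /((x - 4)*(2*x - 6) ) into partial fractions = -12/(x - 3) + 29/(2*(x - 4))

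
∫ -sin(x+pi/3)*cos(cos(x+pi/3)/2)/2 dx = sin(cos(x + pi/3)/2) + C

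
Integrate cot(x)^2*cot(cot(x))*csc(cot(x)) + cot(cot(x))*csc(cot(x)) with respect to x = csc(cot(x)) + C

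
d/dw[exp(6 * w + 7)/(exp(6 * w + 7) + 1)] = 6*exp(6*w + 7)/(exp(14)*exp(12*w) + 2*exp(7)*exp(6*w) + 1)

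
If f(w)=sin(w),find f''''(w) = sin(w)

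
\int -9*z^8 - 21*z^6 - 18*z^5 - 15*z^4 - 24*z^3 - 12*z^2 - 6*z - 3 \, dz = -z^9 - 3*z^7 - 3*z^6 - 3*z^5 - 6*z^4 - 4*z^3 - 3*z^2 - 3*z + C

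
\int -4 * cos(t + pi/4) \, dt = -4*sin(t + pi/4) + C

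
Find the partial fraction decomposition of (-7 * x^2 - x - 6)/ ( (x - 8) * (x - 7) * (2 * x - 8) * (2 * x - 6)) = 9/(10*(x - 3)) - 61/(24*(x - 4)) + 89/(12*(x - 7)) - 231/(40*(x - 8))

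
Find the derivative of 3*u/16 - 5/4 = 3/16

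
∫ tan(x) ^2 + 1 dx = tan(x) + C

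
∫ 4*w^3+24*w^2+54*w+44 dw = w^4 + 8*w^3 + 27*w^2 + 44*w + C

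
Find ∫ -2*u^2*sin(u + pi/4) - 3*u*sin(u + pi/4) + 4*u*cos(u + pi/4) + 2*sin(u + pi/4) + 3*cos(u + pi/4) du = (2*u^2 + 3*u - 2)*cos(u + pi/4) + C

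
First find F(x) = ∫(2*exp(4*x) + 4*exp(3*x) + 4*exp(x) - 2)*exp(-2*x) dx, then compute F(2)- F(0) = -4 + (-exp(-2) + 2 + exp(2))^2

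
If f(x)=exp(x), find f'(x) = exp(x)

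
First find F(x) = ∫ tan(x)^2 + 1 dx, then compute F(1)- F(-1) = 2*tan(1)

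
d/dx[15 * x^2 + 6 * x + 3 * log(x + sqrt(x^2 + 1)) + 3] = (30*x^3 + 30*x^2*sqrt(x^2 + 1) + 6*x^2 + 6*x*sqrt(x^2 + 1) + 33*x + 3*sqrt(x^2 + 1) + 6)/(x^2 + x*sqrt(x^2 + 1) + 1)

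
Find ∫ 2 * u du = u^2 + C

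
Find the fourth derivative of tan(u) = 24*tan(u)^5 + 40*tan(u)^3 + 16*tan(u)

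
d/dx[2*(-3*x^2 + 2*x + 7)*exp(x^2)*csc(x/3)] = 2*(-6*x^3 + 4*x^2 + x^2*cos(x/3)/sin(x/3) + 8*x - 2*x*cos(x/3)/(3*sin(x/3)) + 2 - 7*cos(x/3)/(3*sin(x/3)))*exp(x^2)/sin(x/3)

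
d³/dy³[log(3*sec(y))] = 2*sin(y)/cos(y)^3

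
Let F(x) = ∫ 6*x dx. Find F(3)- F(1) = 24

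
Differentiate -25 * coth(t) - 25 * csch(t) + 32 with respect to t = 25*(cosh(t) + 1)/sinh(t)^2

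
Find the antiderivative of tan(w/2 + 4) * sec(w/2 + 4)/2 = sec(w/2 + 4) + C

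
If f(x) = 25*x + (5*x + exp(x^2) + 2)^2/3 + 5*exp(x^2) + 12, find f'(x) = 20*x^2*exp(x^2)/3 + 4*x*exp(2*x^2)/3 + 38*x*exp(x^2)/3 + 50*x/3 + 10*exp(x^2)/3 + 95/3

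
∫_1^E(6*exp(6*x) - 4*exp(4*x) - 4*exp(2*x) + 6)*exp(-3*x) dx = -2*(E - exp(-1))^3 - 2*E - 2*exp(-E) + 2*exp(-1) + 2*exp(E) + 2*(-exp(-E) + exp(E))^3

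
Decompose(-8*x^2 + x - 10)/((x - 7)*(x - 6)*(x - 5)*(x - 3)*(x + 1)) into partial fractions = -19/(1344*(x + 1)) + 79/(96*(x - 3)) - 205/(24*(x - 5)) + 292/(21*(x - 6)) - 395/(64*(x - 7))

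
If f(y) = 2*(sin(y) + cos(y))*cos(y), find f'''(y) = -8*sqrt(2)*cos(2*y + pi/4)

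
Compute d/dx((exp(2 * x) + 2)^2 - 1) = 4*exp(4*x) + 8*exp(2*x)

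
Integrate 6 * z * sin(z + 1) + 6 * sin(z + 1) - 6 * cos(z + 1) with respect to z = (-6*z - 6)*cos(z + 1) + C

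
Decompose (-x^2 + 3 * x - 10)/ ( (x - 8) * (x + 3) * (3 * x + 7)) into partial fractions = 101/(31*(3*x + 7)) - 14/(11*(x + 3)) - 50/(341*(x - 8))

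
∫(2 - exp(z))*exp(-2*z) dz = (exp(z) - 1)*exp(-2*z) + C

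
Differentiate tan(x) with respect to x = cos(x)^(-2)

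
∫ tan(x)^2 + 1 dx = tan(x) + C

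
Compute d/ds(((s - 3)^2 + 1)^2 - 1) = 4*s^3 - 36*s^2 + 112*s - 120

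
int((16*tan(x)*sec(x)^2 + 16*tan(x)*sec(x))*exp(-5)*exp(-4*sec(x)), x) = -(5 + 4/cos(x))*exp(-5 - 4/cos(x)) + C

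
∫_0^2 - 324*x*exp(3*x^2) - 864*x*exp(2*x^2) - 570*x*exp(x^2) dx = -2*(5 + 3*exp(4))^3 - 15*exp(4) + 655 + 6*(5 + 3*exp(4))^2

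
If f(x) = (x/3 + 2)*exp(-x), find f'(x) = (-x - 5)*exp(-x)/3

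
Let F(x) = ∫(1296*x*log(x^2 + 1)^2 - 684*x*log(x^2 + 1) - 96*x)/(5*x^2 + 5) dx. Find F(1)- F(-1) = 0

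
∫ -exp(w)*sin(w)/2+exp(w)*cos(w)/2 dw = exp(w)*cos(w)/2 + C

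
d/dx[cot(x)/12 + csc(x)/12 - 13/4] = -(cos(x) + 1)/(12*sin(x)^2)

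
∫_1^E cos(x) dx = -sin(1) + sin(E)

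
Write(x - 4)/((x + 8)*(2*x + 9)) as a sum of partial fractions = -17/(7*(2*x + 9)) + 12/(7*(x + 8))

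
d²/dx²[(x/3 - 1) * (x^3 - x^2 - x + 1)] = 4*x^2 - 8*x + 4/3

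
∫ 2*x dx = x^2 + C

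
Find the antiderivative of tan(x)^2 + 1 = tan(x) + C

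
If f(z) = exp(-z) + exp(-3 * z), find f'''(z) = (-exp(2*z) - 27)*exp(-3*z)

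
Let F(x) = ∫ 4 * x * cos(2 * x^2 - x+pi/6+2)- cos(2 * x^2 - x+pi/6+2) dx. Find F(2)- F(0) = -sin(pi/6 + 2) + sin(pi/6 + 8)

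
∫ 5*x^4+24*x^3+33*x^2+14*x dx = x^5 + 6*x^4 + 11*x^3 + 7*x^2 + C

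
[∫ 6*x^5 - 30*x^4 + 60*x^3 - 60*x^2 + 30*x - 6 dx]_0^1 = -1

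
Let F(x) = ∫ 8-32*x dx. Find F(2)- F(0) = -48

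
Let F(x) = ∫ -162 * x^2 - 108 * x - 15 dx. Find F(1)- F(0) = -123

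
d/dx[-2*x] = -2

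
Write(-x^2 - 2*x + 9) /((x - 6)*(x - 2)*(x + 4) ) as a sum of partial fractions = 1/(60*(x + 4)) - 1/(24*(x - 2)) - 39/(40*(x - 6))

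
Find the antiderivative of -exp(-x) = exp(-x) + C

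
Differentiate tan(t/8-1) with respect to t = tan(t/8 - 1)^2/8 + 1/8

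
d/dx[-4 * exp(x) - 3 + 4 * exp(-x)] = (-4*exp(2*x) - 4)*exp(-x)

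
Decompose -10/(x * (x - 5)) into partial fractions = -2/(x - 5) + 2/x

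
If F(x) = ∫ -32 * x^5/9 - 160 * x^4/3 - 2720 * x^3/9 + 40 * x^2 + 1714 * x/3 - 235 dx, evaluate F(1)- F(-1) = -1394/3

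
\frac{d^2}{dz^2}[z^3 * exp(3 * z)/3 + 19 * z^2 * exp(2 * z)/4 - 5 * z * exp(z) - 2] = 3*z^3*exp(3*z) + 6*z^2*exp(3*z) + 19*z^2*exp(2*z) + 2*z*exp(3*z) + 38*z*exp(2*z) - 5*z*exp(z) + 19*exp(2*z)/2 - 10*exp(z)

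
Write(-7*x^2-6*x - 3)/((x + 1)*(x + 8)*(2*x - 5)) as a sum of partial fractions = -247/(147*(2*x - 5)) - 403/(147*(x + 8)) + 4/(49*(x + 1))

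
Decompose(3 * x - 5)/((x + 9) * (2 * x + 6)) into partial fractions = 8/(3*(x + 9)) - 7/(6*(x + 3))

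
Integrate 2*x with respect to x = x^2 + C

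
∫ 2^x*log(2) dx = 2^x + C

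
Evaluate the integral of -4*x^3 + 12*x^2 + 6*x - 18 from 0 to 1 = -12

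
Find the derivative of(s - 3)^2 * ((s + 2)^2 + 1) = 4*s^3 - 6*s^2 - 20*s + 6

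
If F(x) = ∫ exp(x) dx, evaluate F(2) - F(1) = -E + exp(2)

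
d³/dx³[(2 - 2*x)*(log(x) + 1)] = (2*x + 4)/x^3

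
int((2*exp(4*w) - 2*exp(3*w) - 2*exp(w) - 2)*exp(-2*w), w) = (-exp(2*w) + exp(w) + 1)^2*exp(-2*w) + C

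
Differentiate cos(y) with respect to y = -sin(y)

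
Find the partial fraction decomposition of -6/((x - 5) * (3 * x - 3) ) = 1/(2*(x - 1)) - 1/(2*(x - 5))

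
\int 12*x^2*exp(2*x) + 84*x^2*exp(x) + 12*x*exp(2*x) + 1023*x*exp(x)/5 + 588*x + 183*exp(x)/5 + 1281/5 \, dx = 3*x*exp(x)/5 + 21*x/5 + 6*(x*exp(x) + 7*x + 3)^2 + C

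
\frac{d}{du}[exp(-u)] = -exp(-u)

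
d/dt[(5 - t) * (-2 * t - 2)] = 4*t - 8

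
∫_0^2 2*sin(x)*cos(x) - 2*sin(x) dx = -(-1 + cos(2))^2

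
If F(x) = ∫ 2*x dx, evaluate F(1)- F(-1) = 0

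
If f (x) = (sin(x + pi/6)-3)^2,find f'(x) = sin(2*x + pi/3) - 6*cos(x + pi/6)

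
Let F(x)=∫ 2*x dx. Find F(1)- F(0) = 1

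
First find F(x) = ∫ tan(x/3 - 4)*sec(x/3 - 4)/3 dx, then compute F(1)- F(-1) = sec(11/3) - sec(13/3)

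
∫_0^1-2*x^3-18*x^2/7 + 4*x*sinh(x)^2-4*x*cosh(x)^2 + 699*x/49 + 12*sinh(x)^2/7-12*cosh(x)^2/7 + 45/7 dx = 416/49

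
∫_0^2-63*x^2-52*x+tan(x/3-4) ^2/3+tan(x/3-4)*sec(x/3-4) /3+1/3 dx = -272 + sec(10/3) - tan(10/3) + tan(4) - sec(4)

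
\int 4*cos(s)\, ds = 4*sin(s) + C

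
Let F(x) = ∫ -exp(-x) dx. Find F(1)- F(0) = -1 + exp(-1)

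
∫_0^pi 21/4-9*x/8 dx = -(-4 + 3*pi/4)^2 - 3*pi/4 + 16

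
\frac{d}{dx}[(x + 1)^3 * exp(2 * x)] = 2*x^3*exp(2*x) + 9*x^2*exp(2*x) + 12*x*exp(2*x) + 5*exp(2*x)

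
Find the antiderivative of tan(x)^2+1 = tan(x) + C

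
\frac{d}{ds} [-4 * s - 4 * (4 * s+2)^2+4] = -128*s - 68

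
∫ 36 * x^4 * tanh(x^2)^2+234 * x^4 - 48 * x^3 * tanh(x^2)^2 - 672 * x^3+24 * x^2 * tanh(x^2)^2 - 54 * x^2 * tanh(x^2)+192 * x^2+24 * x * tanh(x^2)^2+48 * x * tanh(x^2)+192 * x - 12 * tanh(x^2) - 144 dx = -(-3*x^2 + 6*x + tanh(x^2) + 6)*(18*x^3 - 24*x^2 + 12*x + 12) + C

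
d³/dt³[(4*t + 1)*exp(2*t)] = 32*t*exp(2*t) + 56*exp(2*t)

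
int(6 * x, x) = 3*x^2 + C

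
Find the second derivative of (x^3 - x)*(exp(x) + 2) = x^3*exp(x) + 6*x^2*exp(x) + 5*x*exp(x) + 12*x - 2*exp(x)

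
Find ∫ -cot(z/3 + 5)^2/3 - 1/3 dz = cot(z/3 + 5) + C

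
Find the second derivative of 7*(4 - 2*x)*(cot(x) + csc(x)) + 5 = 14*(x - 2*x*cos(x)/sin(x)^2 - 2*x/sin(x)^2 - 2 + 2*cos(x)/sin(x) + 2/sin(x) + 4*cos(x)/sin(x)^2 + 4/sin(x)^2)/sin(x)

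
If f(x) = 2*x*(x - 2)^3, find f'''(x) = 48*x - 72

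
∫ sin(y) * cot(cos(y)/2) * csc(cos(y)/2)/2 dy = csc(cos(y)/2) + C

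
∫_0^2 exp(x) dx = -1 + exp(2)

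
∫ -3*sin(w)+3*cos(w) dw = 3*sqrt(2)*sin(w + pi/4) + C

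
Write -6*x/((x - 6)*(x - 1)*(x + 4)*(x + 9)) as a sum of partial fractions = -9/(125*(x + 9)) + 12/(125*(x + 4)) + 3/(125*(x - 1)) - 6/(125*(x - 6))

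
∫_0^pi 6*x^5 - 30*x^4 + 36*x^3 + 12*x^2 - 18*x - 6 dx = 1 + (-2*pi - 1 + pi^2)^3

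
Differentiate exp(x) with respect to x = exp(x)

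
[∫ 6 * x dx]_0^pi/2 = 3*pi^2/4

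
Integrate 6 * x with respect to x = 3*x^2 + C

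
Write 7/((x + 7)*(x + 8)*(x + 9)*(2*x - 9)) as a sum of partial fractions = 56/(15525*(2*x - 9)) - 7/(54*(x + 9)) + 7/(25*(x + 8)) - 7/(46*(x + 7))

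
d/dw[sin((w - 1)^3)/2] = 3*(w - 1)^2*cos(w^3 - 3*w^2 + 3*w - 1)/2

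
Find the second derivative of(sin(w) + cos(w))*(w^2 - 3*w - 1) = -w^2*sin(w) - w^2*cos(w) - w*sin(w) + 7*w*cos(w) + 9*sin(w) - 3*cos(w)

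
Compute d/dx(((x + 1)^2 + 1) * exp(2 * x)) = 2*x^2*exp(2*x) + 6*x*exp(2*x) + 6*exp(2*x)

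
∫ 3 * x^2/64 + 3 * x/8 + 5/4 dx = x^3/64 + 3*x^2/16 + 5*x/4 + C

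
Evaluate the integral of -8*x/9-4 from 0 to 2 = -88/9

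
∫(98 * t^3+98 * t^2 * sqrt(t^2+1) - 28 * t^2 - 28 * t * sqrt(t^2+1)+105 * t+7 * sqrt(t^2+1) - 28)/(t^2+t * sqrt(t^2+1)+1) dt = 49*t^2 - 28*t + 7*log(t + sqrt(t^2 + 1)) + C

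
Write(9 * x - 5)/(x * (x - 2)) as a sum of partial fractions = 13/(2*(x - 2)) + 5/(2*x)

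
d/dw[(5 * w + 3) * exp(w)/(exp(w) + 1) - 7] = (5*w*exp(w) + 5*exp(2*w) + 8*exp(w))/(exp(2*w) + 2*exp(w) + 1)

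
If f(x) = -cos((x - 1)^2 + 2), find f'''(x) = -8*x^3*sin(x^2 - 2*x + 3) + 24*x^2*sin(x^2 - 2*x + 3) - 24*x*sin(x^2 - 2*x + 3) + 12*x*cos(x^2 - 2*x + 3) + 8*sin(x^2 - 2*x + 3) - 12*cos(x^2 - 2*x + 3)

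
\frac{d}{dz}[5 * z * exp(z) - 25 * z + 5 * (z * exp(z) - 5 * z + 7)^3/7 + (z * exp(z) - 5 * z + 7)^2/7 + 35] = 15*z^3*exp(3*z)/7 - 150*z^3*exp(2*z)/7 + 375*z^3*exp(z)/7 + 15*z^2*exp(3*z)/7 - 13*z^2*exp(2*z)/7 + 65*z^2*exp(z)/7 - 1875*z^2/7 + 212*z*exp(2*z)/7 - 1336*z*exp(z)/7 + 5300*z/7 + 112*exp(z) - 560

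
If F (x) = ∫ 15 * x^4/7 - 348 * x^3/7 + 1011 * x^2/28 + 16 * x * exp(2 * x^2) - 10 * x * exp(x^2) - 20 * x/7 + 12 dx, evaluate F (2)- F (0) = -5*exp(4) - 487/7 + 4*exp(8)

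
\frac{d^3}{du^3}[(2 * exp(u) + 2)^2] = 32*exp(2*u) + 8*exp(u)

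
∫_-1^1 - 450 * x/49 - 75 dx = -150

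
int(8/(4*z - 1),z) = 2*log(4*z - 1) + C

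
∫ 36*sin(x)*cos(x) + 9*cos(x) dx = 9*(2*sin(x) + 1)*sin(x) + C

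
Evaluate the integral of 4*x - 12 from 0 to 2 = -16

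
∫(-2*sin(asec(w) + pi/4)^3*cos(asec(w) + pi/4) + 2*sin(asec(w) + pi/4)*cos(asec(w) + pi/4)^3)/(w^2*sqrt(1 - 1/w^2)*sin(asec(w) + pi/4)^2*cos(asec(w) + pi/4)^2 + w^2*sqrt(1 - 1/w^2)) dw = log(5/4 - 1/w^2 + w^(-4)) + C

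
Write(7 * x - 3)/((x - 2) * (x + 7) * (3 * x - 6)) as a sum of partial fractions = -52/(243*(x + 7)) + 52/(243*(x - 2)) + 11/(27*(x - 2)^2)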